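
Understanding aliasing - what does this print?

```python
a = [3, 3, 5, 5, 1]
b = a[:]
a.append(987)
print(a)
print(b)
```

Key concept: slice [:] creates copy.
Step by step:
`a = [3, 3, 5, 5, 1]` → a = [3, 3, 5, 5, 1]
`b = a[:]` → b = [3, 3, 5, 5, 1]
`a.append(987)` → a = [3, 3, 5, 5, 1, 987]
`print(a)` → prints [3, 3, 5, 5, 1, 987]
`print(b)` → prints [3, 3, 5, 5, 1]

Answer:
[3, 3, 5, 5, 1, 987]
[3, 3, 5, 5, 1]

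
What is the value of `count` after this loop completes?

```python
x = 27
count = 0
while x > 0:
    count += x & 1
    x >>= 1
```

Count set bits in 27 (binary: 0b11011)
`count` takes the values: 0 → 1 → 2 → 3 → 4

Answer: 4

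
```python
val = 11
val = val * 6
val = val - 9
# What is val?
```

Trace:
`val = 11` → val = 11
`val = val * 6` → val = 66
`val = val - 9` → val = 57
So val = 57

Answer: 57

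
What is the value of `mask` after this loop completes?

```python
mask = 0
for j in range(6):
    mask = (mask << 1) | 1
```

Build 6 consecutive 1-bits: 0b111111
`mask` takes the values: 0 → 1 → 3 → 7 → 15 → 31 → 63

Answer: 63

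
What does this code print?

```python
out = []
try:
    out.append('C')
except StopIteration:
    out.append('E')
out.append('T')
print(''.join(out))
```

Execution trace: 'C' (try body, no exception) → 'T' (after the try/except). Output: CT

Answer: CT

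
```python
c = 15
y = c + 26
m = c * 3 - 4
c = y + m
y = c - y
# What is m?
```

Trace:
`c = 15` → c = 15
`y = c + 26` → y = 41
`m = c * 3 - 4` → m = 41
`c = y + m` → c = 82
`y = c - y` → y = 41
So m = 41

Answer: 41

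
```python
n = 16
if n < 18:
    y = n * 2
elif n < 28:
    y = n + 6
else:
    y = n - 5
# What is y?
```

Trace:
`n = 16` → n = 16
`if n < 18: ...` → n < 18 is True → y = 32
So y = 32

Answer: 32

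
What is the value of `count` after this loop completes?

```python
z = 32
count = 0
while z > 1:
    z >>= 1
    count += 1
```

Count right shifts until 1
`count` takes the values: 0 → 1 → 2 → 3 → 4 → 5

Answer: 5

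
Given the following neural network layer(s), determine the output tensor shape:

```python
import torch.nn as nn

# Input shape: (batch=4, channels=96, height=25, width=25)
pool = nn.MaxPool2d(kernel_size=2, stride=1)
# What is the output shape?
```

Input: (4, 96, 25, 25) -> Output: (4, 96, 24, 24)

Answer: (4, 96, 24, 24)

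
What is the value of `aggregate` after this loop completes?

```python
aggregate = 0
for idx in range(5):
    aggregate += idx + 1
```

Start at 0, add 1 to 5 = 15
`aggregate` takes the values: 0 → 1 → 3 → 6 → 10 → 15

Answer: 15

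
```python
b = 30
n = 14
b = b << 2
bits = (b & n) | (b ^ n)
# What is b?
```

Trace:
`b = 30` → b = 30
`n = 14` → n = 14
`b = b << 2` → b = 120
`bits = (b & n) | (b ^ n)` → bits = 126
So b = 120

Answer: 120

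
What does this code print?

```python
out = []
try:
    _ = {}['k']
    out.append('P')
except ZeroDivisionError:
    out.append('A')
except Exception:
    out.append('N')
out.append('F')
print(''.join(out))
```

Execution trace: 'N' (except Exception) → 'F' (after the try/except). Output: NF

Answer: NF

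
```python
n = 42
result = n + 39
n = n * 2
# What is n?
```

Trace:
`n = 42` → n = 42
`result = n + 39` → result = 81
`n = n * 2` → n = 84
So n = 84

Answer: 84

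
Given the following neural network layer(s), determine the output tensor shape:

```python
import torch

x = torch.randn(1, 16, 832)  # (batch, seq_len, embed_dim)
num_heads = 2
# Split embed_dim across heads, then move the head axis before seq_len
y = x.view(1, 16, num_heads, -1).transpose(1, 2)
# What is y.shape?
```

Input: (1, 16, 832) -> head_dim = 832 // 2 = 416; after view: (1, 16, 2, 416) -> after transpose(1, 2): (1, 2, 16, 416) -> Output: (1, 2, 16, 416)

Answer: (1, 2, 16, 416)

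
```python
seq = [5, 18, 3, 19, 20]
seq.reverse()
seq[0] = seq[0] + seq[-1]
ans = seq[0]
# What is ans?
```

Trace:
`seq = [5, 18, 3, 19, 20]` → seq = [5, 18, 3, 19, 20]
`seq.reverse()` → seq = [20, 19, 3, 18, 5]
`seq[0] = seq[0] + seq[-1]` → seq = [25, 19, 3, 18, 5]
`ans = seq[0]` → ans = 25
So ans = 25

Answer: 25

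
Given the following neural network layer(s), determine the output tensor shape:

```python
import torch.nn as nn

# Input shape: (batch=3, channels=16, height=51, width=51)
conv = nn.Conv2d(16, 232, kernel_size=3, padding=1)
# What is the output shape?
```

Input: (3, 16, 51, 51) -> Output: (3, 232, 51, 51)

Answer: (3, 232, 51, 51)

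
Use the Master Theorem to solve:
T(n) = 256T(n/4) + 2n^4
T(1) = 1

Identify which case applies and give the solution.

a=256, b=4, f(n)=2n^4. log_4(256) = 4. Since c=4 = 4, Case 2 applies: T(n) = Θ(n^log_b(a) · log n) = O(n^4 log n).

Answer: O(n^4 log n) - Case 2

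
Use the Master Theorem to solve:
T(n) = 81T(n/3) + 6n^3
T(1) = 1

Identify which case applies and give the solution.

a=81, b=3, f(n)=6n^3. log_3(81) = 4. Since c=3 < 4, Case 1 applies: T(n) = Θ(n^log_b(a)) = O(n^4).

Answer: O(n^4) - Case 1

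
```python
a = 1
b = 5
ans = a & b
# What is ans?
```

Trace:
`a = 1` → a = 1
`b = 5` → b = 5
`ans = a & b` → ans = 1
So ans = 1

Answer: 1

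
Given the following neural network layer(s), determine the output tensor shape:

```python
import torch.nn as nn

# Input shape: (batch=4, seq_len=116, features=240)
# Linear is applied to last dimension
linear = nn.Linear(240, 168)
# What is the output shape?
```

Input: (4, 116, 240) -> Output: (4, 116, 168)

Answer: (4, 116, 168)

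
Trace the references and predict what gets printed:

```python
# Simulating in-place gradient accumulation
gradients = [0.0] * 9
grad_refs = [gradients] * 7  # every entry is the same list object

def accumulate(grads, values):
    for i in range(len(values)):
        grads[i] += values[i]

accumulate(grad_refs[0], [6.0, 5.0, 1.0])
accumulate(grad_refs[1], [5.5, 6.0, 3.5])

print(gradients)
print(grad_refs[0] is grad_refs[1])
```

Key concept: gradient accumulation aliasing.
Step by step:
`gradients = [0.0] * 9` → gradients = [0.0, 0.0, 0.0, 0.0, 0.0, 0.0, 0.0, 0.0, 0.0]
`grad_refs = [gradients] * 7` → grad_refs = [[0.0, 0.0, 0.0, 0.0, 0.0, 0.0, 0.0, 0.0, 0.0], [0.0, 0.0, 0.0, 0.0, 0.0, 0.0, 0.0, 0.0, 0.0], [0.0, 0.0, 0.0, 0.0, 0.0, 0.0, 0.0, 0.0, 0.0], [0.0, 0.0, 0.0, 0.0, 0.0, 0.0, 0.0, 0.0, 0.0], [0.0, 0.0, 0.0, 0.0, 0.0, 0.0, 0.0, 0.0, 0.0], [0.0, 0.0, 0.0, 0.0, 0.0, 0.0, 0.0, 0.0, 0.0], [0.0, 0.0, 0.0, 0.0, 0.0, 0.0, 0.0, 0.0, 0.0]]
`accumulate(grad_refs[0], [6.0, 5.0, 1.0])` → gradients = [6.0, 5.0, 1.0, 0.0, 0.0, 0.0, 0.0, 0.0, 0.0]; grad_refs = [[6.0, 5.0, 1.0, 0.0, 0.0, 0.0, 0.0, 0.0, 0.0], [6.0, 5.0, 1.0, 0.0, 0.0, 0.0, 0.0, 0.0, 0.0], [6.0, 5.0, 1.0, 0.0, 0.0, 0.0, 0.0, 0.0, 0.0], [6.0, 5.0, 1.0, 0.0, 0.0, 0.0, 0.0, 0.0, 0.0], [6.0, 5.0, 1.0, 0.0, 0.0, 0.0, 0.0, 0.0, 0.0], [6.0, 5.0, 1.0, 0.0, 0.0, 0.0, 0.0, 0.0, 0.0], [6.0, 5.0, 1.0, 0.0, 0.0, 0.0, 0.0, 0.0, 0.0]]
`accumulate(grad_refs[1], [5.5, 6.0, 3.5])` → gradients = [11.5, 11.0, 4.5, 0.0, 0.0, 0.0, 0.0, 0.0, 0.0]; grad_refs = [[11.5, 11.0, 4.5, 0.0, 0.0, 0.0, 0.0, 0.0, 0.0], [11.5, 11.0, 4.5, 0.0, 0.0, 0.0, 0.0, 0.0, 0.0], [11.5, 11.0, 4.5, 0.0, 0.0, 0.0, 0.0, 0.0, 0.0], [11.5, 11.0, 4.5, 0.0, 0.0, 0.0, 0.0, 0.0, 0.0], [11.5, 11.0, 4.5, 0.0, 0.0, 0.0, 0.0, 0.0, 0.0], [11.5, 11.0, 4.5, 0.0, 0.0, 0.0, 0.0, 0.0, 0.0], [11.5, 11.0, 4.5, 0.0, 0.0, 0.0, 0.0, 0.0, 0.0]]
`print(gradients)` → prints [11.5, 11.0, 4.5, 0.0, 0.0, 0.0, 0.0, 0.0, 0.0]
`print(grad_refs[0] is grad_refs[1])` → prints True

Answer:
[11.5, 11.0, 4.5, 0.0, 0.0, 0.0, 0.0, 0.0, 0.0]
True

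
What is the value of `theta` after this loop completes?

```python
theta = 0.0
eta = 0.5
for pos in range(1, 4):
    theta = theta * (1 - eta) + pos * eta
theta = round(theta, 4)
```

Moving average with lr=0.5
`theta` takes the values: 0.0 → 0.5 → 1.25 → 2.125

Answer: 2.125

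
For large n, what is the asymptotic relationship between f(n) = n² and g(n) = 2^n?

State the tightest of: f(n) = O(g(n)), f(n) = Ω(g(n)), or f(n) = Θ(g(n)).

n² vs 2^n: f(n) = O(g(n)) but not Ω(g(n)) — 2^n grows strictly faster than n².

Answer: f(n) = O(g(n)) but not Ω(g(n)) — 2^n grows strictly faster than n².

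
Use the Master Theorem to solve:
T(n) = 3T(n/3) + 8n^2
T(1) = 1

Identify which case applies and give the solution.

a=3, b=3, f(n)=8n^2. log_3(3) = 1. Since c=2 > 1 and the regularity condition holds (3(n/3)^2 = (3/3^2)n^2 with 3/3^2 < 1), Case 3 applies: T(n) = Θ(f(n)) = O(n^2).

Answer: O(n^2) - Case 3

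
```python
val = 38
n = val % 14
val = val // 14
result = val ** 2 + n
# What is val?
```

Trace:
`val = 38` → val = 38
`n = val % 14` → n = 10
`val = val // 14` → val = 2
`result = val ** 2 + n` → result = 14
So val = 2

Answer: 2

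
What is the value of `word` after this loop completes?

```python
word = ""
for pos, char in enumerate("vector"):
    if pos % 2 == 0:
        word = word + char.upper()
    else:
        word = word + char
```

Uppercase even positions in 'vector'
`word` takes the values: "" → "V" → "Ve" → "VeC" → "VeCt" → "VeCtO" → "VeCtOr"

Answer: "VeCtOr"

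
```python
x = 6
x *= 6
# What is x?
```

Trace:
`x = 6` → x = 6
`x *= 6` → x = 36
So x = 36

Answer: 36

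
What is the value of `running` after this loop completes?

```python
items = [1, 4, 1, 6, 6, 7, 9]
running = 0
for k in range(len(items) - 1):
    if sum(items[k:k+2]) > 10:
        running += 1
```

Count windows with sum > 10
`running` takes the values: 0 → 1 → 2 → 3

Answer: 3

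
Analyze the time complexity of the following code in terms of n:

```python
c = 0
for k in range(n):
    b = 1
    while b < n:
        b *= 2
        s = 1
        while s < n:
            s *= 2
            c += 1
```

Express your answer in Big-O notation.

Each loop level contributes: n × log n × log n. Multiplying the contributions gives O(n log² n).

Answer: O(n log² n)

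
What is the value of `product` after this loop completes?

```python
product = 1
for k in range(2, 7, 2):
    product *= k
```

Product of even numbers 2 to 6
`product` takes the values: 1 → 2 → 8 → 48

Answer: 48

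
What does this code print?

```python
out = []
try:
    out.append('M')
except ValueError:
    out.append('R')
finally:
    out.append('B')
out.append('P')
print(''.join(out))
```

Execution trace: 'M' (try body, no exception) → 'B' (finally) → 'P' (after the try/except). Output: MBP

Answer: MBP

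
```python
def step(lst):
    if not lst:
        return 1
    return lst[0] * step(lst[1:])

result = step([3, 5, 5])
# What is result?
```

Product over [3, 5, 5] = 3 * 5 * 5 = 75

Answer: 75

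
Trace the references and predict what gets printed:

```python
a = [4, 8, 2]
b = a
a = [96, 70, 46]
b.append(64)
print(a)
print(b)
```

Key concept: rebinding vs mutation: a is rebound to a new list, b still points at the original.
Step by step:
`a = [4, 8, 2]` → a = [4, 8, 2]
`b = a` → b = [4, 8, 2] (same object as a)
`a = [96, 70, 46]` → a = [96, 70, 46]
`b.append(64)` → b = [4, 8, 2, 64]
`print(a)` → prints [96, 70, 46]
`print(b)` → prints [4, 8, 2, 64]

Answer:
[96, 70, 46]
[4, 8, 2, 64]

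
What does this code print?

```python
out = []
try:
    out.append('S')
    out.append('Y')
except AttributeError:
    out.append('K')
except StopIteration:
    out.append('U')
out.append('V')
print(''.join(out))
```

Execution trace: 'S' (try body) → 'Y' (try body, no exception) → 'V' (after the try/except). Output: SYV

Answer: SYV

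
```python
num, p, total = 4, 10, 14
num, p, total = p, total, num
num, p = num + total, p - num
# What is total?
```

Trace:
`num, p, total = 4, 10, 14` → num = 4; p = 10; total = 14
`num, p, total = p, total, num` → num = 10; p = 14; total = 4
`num, p = num + total, p - num` → num = 14; p = 4
So total = 4

Answer: 4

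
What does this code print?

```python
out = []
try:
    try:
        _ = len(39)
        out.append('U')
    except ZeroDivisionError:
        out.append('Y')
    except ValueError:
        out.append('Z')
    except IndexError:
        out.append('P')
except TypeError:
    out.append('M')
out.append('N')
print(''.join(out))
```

Execution trace: 'M' (outer except TypeError) → 'N' (after the try/except). Output: MN

Answer: MN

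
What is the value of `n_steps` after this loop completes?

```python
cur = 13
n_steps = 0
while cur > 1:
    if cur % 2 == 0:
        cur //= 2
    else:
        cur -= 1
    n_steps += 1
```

Steps to reduce 13 to 1
`n_steps` takes the values: 0 → 1 → 2 → 3 → 4 → 5

Answer: 5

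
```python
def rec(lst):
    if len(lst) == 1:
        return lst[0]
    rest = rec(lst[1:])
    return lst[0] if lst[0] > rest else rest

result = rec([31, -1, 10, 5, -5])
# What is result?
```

Recursive max over [31, -1, 10, 5, -5] = 31

Answer: 31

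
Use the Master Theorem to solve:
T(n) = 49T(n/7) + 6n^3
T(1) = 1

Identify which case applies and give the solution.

a=49, b=7, f(n)=6n^3. log_7(49) = 2. Since c=3 > 2 and the regularity condition holds (49(n/7)^3 = (49/7^3)n^3 with 49/7^3 < 1), Case 3 applies: T(n) = Θ(f(n)) = O(n^3).

Answer: O(n^3) - Case 3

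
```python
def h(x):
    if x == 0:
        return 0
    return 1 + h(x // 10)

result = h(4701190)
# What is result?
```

Count of digits of 4701190: 7

Answer: 7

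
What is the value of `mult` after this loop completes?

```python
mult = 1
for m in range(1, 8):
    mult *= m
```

7! = 5040
`mult` takes the values: 1 → 2 → 6 → 24 → 120 → 720 → 5040

Answer: 5040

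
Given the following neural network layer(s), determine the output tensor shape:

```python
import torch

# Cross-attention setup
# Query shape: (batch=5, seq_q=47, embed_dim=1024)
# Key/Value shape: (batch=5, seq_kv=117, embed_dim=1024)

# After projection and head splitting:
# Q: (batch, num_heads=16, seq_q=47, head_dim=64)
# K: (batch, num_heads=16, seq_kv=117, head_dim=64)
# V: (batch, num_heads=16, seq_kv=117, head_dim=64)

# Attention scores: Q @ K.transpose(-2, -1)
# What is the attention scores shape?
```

Input: (5, 47, 1024) -> Output: (5, 16, 47, 117)

Answer: (5, 16, 47, 117)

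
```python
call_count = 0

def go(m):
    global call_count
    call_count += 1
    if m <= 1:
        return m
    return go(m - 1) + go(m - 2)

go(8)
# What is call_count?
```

Calls(m) = 1 + Calls(m-1) + Calls(m-2); Calls(0)=Calls(1)=1. For m=8 this gives 67.

Answer: 67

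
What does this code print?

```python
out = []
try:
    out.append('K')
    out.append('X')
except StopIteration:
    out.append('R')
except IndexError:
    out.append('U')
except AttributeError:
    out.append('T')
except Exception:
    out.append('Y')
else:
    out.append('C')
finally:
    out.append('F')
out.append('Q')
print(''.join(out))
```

Execution trace: 'K' (try body) → 'X' (try body, no exception) → 'C' (else) → 'F' (finally) → 'Q' (after the try/except). Output: KXCFQ

Answer: KXCFQ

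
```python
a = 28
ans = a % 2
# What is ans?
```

Trace:
`a = 28` → a = 28
`ans = a % 2` → ans = 0
So ans = 0

Answer: 0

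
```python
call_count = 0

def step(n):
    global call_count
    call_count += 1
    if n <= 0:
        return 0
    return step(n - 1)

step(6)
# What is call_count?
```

Linear recursion stepping by 1: 7 calls from n=6 down to ≤0.

Answer: 7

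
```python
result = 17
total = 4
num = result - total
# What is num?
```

Trace:
`result = 17` → result = 17
`total = 4` → total = 4
`num = result - total` → num = 13
So num = 13

Answer: 13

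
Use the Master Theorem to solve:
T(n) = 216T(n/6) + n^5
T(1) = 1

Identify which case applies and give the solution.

a=216, b=6, f(n)=n^5. log_6(216) = 3. Since c=5 > 3 and the regularity condition holds (216(n/6)^5 = (216/6^5)n^5 with 216/6^5 < 1), Case 3 applies: T(n) = Θ(f(n)) = O(n^5).

Answer: O(n^5) - Case 3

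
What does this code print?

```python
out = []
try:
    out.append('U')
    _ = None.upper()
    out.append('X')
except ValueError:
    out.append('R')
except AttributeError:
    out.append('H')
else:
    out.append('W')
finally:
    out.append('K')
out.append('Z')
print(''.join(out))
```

Execution trace: 'U' (try body) → 'H' (except AttributeError) → 'K' (finally) → 'Z' (after the try/except). Output: UHKZ

Answer: UHKZ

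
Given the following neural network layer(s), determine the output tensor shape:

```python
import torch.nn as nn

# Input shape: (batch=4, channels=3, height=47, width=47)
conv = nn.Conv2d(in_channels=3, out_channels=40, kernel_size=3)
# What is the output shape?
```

Input: (4, 3, 47, 47) -> Output: (4, 40, 45, 45)

Answer: (4, 40, 45, 45)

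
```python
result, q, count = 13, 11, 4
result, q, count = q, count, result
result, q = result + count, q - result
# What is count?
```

Trace:
`result, q, count = 13, 11, 4` → result = 13; q = 11; count = 4
`result, q, count = q, count, result` → result = 11; q = 4; count = 13
`result, q = result + count, q - result` → result = 24; q = -7
So count = 13

Answer: 13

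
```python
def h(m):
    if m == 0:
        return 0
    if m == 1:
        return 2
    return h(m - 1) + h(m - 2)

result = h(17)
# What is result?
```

Build up from base cases: h(0)=0, h(1)=2, h(2)=2, h(3)=4, h(4)=6, h(5)=10, h(6)=16, ..., h(17)=3194

Answer: 3194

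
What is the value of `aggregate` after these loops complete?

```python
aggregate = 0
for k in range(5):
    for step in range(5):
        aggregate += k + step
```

Sum of all k+step for k,step in 5x5
`aggregate` takes the values: 0 → 1 → 3 → 6 → 10 → 11 → 13 → 16 → 20 → 25 → 27 → 30 → 34 → 39 → 45 → 48 → 52 → 57 → 63 → 70 → 74 → 79 → 85 → 92 → 100

Answer: 100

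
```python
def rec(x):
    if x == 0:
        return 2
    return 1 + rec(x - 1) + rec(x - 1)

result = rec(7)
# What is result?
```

rec(x) = 1 + 2·rec(x-1), rec(0)=2. Closed form: (2+1)·2^7 - 1 = 383.

Answer: 383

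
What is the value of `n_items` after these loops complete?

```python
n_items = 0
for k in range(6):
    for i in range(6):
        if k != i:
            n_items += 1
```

6² - 6 (exclude diagonal)
`n_items` takes the values: 0 → 1 → 2 → 3 → 4 → 5 → 6 → 7 → 8 → 9 → 10 → 11 → 12 → 13 → 14 → 15 → 16 → 17 → 18 → 19 → 20 → 21 → 22 → 23 → 24 → 25 → 26 → 27 → 28 → 29 → 30

Answer: 30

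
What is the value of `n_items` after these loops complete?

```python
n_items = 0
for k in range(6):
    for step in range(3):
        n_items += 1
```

6 * 3 = 18
`n_items` takes the values: 0 → 1 → 2 → 3 → 4 → 5 → 6 → 7 → 8 → 9 → 10 → 11 → 12 → 13 → 14 → 15 → 16 → 17 → 18

Answer: 18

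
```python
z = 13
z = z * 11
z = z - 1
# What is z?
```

Trace:
`z = 13` → z = 13
`z = z * 11` → z = 143
`z = z - 1` → z = 142
So z = 142

Answer: 142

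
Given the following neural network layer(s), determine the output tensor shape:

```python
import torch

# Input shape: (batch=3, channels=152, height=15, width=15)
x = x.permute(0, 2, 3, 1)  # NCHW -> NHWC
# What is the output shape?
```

Input: (3, 152, 15, 15) -> Output: (3, 15, 15, 152)

Answer: (3, 15, 15, 152)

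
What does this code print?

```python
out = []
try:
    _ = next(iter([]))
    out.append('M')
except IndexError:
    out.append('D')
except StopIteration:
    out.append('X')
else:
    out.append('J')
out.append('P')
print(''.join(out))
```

Execution trace: 'X' (except StopIteration) → 'P' (after the try/except). Output: XP

Answer: XP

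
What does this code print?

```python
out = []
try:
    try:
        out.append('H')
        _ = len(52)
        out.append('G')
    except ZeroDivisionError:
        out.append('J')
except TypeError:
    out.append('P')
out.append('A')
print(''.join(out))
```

Execution trace: 'H' (try body) → 'P' (outer except TypeError) → 'A' (after the try/except). Output: HPA

Answer: HPA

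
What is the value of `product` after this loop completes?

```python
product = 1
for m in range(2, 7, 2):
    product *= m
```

Product of even numbers 2 to 6
`product` takes the values: 1 → 2 → 8 → 48

Answer: 48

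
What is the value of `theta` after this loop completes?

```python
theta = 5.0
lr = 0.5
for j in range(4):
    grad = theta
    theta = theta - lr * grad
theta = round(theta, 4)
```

Gradient descent: w = 5.0 * (1 - 0.5)^4
`theta` takes the values: 5.0 → 2.5 → 1.25 → 0.625 → 0.3125

Answer: 0.3125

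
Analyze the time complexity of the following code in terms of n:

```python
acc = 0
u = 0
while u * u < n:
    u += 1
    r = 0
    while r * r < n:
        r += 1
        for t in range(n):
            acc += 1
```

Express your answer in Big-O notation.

Each loop level contributes: √n × √n × n. Multiplying the contributions gives O(n^2).

Answer: O(n^2)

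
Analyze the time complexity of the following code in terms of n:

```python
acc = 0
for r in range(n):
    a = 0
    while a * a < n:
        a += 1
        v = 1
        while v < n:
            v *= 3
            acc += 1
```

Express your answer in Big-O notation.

Each loop level contributes: n × √n × log n. Multiplying the contributions gives O(n√n log n).

Answer: O(n√n log n)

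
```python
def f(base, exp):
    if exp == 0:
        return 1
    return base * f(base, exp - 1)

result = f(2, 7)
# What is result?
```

f(2, 7) = 2 * 2 * 2 * 2 * 2 * 2 * 2 = 128

Answer: 128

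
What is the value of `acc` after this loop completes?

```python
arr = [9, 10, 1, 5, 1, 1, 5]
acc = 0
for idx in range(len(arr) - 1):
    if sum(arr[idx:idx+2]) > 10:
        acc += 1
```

Count windows with sum > 10
`acc` takes the values: 0 → 1 → 2

Answer: 2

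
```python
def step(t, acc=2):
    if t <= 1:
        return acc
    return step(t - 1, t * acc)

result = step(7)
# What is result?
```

Accumulator trace (n, acc): (7, 2) -> (6, 14) -> (5, 84) -> (4, 420) -> (3, 1680) -> (2, 5040) -> (1, 10080) -> return 10080

Answer: 10080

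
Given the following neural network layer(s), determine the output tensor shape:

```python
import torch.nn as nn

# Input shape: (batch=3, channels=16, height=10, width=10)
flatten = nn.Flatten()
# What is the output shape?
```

Input: (3, 16, 10, 10) -> Output: (3, 1600)

Answer: (3, 1600)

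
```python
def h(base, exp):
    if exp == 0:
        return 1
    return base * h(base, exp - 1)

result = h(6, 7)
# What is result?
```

h(6, 7) = 6 * 6 * 6 * 6 * 6 * 6 * 6 = 279936

Answer: 279936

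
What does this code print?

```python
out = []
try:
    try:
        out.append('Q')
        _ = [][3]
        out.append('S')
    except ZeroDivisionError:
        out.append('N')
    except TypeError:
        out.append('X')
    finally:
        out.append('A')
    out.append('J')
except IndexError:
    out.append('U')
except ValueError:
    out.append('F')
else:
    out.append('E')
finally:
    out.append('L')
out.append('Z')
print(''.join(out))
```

Execution trace: 'Q' (inner try body) → 'A' (inner finally) → 'U' (except IndexError) → 'L' (finally) → 'Z' (after the try/except). Output: QAULZ

Answer: QAULZ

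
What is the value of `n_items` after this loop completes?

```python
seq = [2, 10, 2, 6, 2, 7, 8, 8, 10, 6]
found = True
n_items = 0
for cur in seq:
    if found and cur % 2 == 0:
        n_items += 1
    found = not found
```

Count even values at even positions
`n_items` takes the values: 0 → 1 → 2 → 3 → 4 → 5

Answer: 5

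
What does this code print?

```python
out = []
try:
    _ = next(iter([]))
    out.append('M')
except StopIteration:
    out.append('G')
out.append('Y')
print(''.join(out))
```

Execution trace: 'G' (except StopIteration) → 'Y' (after the try/except). Output: GY

Answer: GY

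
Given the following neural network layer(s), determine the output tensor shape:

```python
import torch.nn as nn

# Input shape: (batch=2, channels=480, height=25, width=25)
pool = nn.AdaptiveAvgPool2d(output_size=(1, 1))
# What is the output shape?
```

Input: (2, 480, 25, 25) -> Output: (2, 480, 1, 1)

Answer: (2, 480, 1, 1)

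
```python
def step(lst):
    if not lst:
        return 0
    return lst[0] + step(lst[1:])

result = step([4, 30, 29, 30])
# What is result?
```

4 + 30 + 29 + 30 + 0 = 93

Answer: 93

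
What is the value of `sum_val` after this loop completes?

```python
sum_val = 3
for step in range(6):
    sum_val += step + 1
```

Start at 3, add 1 to 6 = 24
`sum_val` takes the values: 3 → 4 → 6 → 9 → 13 → 18 → 24

Answer: 24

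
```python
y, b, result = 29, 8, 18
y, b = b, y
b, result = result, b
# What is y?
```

Trace:
`y, b, result = 29, 8, 18` → y = 29; b = 8; result = 18
`y, b = b, y` → y = 8; b = 29
`b, result = result, b` → b = 18; result = 29
So y = 8

Answer: 8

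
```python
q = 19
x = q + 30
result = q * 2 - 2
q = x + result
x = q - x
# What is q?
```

Trace:
`q = 19` → q = 19
`x = q + 30` → x = 49
`result = q * 2 - 2` → result = 36
`q = x + result` → q = 85
`x = q - x` → x = 36
So q = 85

Answer: 85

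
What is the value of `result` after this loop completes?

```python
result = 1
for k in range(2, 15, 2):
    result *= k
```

Product of even numbers 2 to 14
`result` takes the values: 1 → 2 → 8 → 48 → 384 → 3840 → 46080 → 645120

Answer: 645120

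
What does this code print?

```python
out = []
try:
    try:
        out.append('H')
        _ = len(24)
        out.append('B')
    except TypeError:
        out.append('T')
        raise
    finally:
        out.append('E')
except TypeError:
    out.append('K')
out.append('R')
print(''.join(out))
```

Execution trace: 'H' (inner try body) → 'T' (inner except TypeError) → 'E' (inner finally) → 'K' (outer except TypeError) → 'R' (after the try/except). Output: HTEKR

Answer: HTEKR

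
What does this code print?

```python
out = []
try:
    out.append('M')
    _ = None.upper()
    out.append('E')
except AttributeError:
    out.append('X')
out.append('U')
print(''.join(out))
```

Execution trace: 'M' (try body) → 'X' (except AttributeError) → 'U' (after the try/except). Output: MXU

Answer: MXU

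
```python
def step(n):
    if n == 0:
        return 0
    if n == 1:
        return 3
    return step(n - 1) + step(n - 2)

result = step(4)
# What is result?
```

Build up from base cases: step(0)=0, step(1)=3, step(2)=3, step(3)=6, step(4)=9

Answer: 9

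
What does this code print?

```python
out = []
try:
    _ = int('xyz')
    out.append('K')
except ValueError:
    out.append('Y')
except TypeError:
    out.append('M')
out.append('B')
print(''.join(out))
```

Execution trace: 'Y' (except ValueError) → 'B' (after the try/except). Output: YB

Answer: YB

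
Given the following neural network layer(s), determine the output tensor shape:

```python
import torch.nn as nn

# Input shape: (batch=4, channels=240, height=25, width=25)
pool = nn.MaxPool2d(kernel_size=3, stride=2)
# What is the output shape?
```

Input: (4, 240, 25, 25) -> Output: (4, 240, 12, 12)

Answer: (4, 240, 12, 12)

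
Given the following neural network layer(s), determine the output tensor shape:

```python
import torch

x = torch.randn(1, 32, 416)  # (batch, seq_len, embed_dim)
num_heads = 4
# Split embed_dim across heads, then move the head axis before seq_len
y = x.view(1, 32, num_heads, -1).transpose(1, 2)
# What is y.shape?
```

Input: (1, 32, 416) -> head_dim = 416 // 4 = 104; after view: (1, 32, 4, 104) -> after transpose(1, 2): (1, 4, 32, 104) -> Output: (1, 4, 32, 104)

Answer: (1, 4, 32, 104)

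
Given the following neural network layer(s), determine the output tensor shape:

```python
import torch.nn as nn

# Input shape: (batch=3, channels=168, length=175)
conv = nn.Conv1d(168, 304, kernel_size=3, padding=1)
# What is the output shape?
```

Input: (3, 168, 175) -> Output: (3, 304, 175)

Answer: (3, 304, 175)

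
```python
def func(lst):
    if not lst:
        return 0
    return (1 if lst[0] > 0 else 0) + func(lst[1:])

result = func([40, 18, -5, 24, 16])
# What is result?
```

Count of positive elements in [40, 18, -5, 24, 16] = 4

Answer: 4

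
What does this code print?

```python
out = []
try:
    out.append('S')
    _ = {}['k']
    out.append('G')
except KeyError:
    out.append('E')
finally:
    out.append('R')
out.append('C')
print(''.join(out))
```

Execution trace: 'S' (try body) → 'E' (except KeyError) → 'R' (finally) → 'C' (after the try/except). Output: SERC

Answer: SERC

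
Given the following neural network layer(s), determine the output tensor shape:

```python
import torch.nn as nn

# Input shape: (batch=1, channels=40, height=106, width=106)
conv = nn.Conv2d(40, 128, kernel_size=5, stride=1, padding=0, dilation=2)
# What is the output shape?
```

Input: (1, 40, 106, 106) -> Output: (1, 128, 98, 98)

Answer: (1, 128, 98, 98)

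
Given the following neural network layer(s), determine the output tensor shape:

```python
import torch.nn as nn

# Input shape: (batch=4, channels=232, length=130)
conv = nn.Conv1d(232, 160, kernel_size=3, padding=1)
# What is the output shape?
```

Input: (4, 232, 130) -> Output: (4, 160, 130)

Answer: (4, 160, 130)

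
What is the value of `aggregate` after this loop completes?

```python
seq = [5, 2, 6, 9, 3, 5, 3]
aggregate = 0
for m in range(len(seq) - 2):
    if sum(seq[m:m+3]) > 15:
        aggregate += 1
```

Count windows with sum > 15
`aggregate` takes the values: 0 → 1 → 2 → 3

Answer: 3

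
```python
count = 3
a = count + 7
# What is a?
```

Trace:
`count = 3` → count = 3
`a = count + 7` → a = 10
So a = 10

Answer: 10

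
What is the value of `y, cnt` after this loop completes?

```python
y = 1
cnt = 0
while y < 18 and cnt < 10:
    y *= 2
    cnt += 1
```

Double until >= 18 or 10 iterations
`y, cnt` takes the values: (1, 0) → (2, 0) → (2, 1) → (4, 1) → (4, 2) → (8, 2) → (8, 3) → (16, 3) → (16, 4) → (32, 4) → (32, 5)

Answer: 32, 5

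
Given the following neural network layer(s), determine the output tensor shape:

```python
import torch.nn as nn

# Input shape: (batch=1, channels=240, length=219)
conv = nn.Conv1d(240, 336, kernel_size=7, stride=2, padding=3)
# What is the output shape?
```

Input: (1, 240, 219) -> Output: (1, 336, 110)

Answer: (1, 336, 110)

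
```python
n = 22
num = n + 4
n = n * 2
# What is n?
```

Trace:
`n = 22` → n = 22
`num = n + 4` → num = 26
`n = n * 2` → n = 44
So n = 44

Answer: 44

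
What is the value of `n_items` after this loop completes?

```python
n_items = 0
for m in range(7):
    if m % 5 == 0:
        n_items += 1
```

Count numbers divisible by 5 in range(7)
`n_items` takes the values: 0 → 1 → 2

Answer: 2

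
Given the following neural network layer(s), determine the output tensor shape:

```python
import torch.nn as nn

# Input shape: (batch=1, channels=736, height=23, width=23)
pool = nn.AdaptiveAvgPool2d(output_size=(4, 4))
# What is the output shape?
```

Input: (1, 736, 23, 23) -> Output: (1, 736, 4, 4)

Answer: (1, 736, 4, 4)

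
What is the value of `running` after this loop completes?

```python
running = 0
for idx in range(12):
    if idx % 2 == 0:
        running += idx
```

Sum of even numbers 0 to 11
`running` takes the values: 0 → 2 → 6 → 12 → 20 → 30

Answer: 30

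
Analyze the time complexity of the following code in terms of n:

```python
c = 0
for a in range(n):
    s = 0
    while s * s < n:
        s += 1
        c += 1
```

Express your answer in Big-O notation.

Each loop level contributes: n × √n. Multiplying the contributions gives O(n√n).

Answer: O(n√n)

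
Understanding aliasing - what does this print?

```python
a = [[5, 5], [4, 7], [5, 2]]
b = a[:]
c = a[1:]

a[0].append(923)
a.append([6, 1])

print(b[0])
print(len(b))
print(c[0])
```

Key concept: slice with nested mutation.
Step by step:
`a = [[5, 5], [4, 7], [5, 2]]` → a = [[5, 5], [4, 7], [5, 2]]
`b = a[:]` → b = [[5, 5], [4, 7], [5, 2]]
`c = a[1:]` → c = [[4, 7], [5, 2]]
`a[0].append(923)` → a = [[5, 5, 923], [4, 7], [5, 2]]; b = [[5, 5, 923], [4, 7], [5, 2]]
`a.append([6, 1])` → a = [[5, 5, 923], [4, 7], [5, 2], [6, 1]]
`print(b[0])` → prints [5, 5, 923]
`print(len(b))` → prints 3
`print(c[0])` → prints [4, 7]

Answer:
[5, 5, 923]
3
[4, 7]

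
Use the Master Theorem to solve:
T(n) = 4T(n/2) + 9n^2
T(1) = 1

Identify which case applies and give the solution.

a=4, b=2, f(n)=9n^2. log_2(4) = 2. Since c=2 = 2, Case 2 applies: T(n) = Θ(n^log_b(a) · log n) = O(n^2 log n).

Answer: O(n^2 log n) - Case 2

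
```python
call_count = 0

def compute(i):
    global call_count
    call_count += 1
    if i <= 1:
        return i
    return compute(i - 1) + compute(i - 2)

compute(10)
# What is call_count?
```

Calls(i) = 1 + Calls(i-1) + Calls(i-2); Calls(0)=Calls(1)=1. For i=10 this gives 177.

Answer: 177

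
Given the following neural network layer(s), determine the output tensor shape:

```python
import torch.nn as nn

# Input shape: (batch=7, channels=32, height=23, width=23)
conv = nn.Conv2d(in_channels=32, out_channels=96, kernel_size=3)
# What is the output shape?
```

Input: (7, 32, 23, 23) -> Output: (7, 96, 21, 21)

Answer: (7, 96, 21, 21)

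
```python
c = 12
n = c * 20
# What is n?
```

Trace:
`c = 12` → c = 12
`n = c * 20` → n = 240
So n = 240

Answer: 240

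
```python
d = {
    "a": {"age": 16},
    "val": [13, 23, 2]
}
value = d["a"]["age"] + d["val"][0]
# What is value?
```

Trace:
`d = { ...` → d = {'a': {'age': 16}, 'val': [13, 23, 2]}
`value = d["a"]["age"] + d["val"][0]` → value = 29
So value = 29

Answer: 29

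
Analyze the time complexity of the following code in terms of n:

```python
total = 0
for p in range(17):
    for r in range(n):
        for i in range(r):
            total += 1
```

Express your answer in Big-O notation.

Each loop level contributes: 1 × n × n. Multiplying the contributions gives O(n^2).

Answer: O(n^2)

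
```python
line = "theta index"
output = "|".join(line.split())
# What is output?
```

Trace:
`line = "theta index"` → line = 'theta index'
`output = "|".join(line.split())` → output = 'theta|index'
So output = 'theta|index'

Answer: 'theta|index'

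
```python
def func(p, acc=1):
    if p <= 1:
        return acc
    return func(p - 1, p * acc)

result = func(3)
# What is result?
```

Accumulator trace (n, acc): (3, 1) -> (2, 3) -> (1, 6) -> return 6

Answer: 6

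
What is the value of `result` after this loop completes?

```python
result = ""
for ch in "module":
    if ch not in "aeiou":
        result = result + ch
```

Remove vowels from 'module'
`result` takes the values: "" → "m" → "md" → "mdl"

Answer: "mdl"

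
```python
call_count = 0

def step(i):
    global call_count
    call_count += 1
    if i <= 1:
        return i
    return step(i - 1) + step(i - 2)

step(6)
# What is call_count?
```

Calls(i) = 1 + Calls(i-1) + Calls(i-2); Calls(0)=Calls(1)=1. For i=6 this gives 25.

Answer: 25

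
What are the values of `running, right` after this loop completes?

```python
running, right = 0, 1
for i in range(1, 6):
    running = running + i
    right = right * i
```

Sum and factorial of 1 to 5
`running, right` takes the values: (0, 1) → (1, 1) → (3, 1) → (3, 2) → (6, 2) → (6, 6) → (10, 6) → (10, 24) → (15, 24) → (15, 120)

Answer: 15, 120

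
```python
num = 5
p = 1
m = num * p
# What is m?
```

Trace:
`num = 5` → num = 5
`p = 1` → p = 1
`m = num * p` → m = 5
So m = 5

Answer: 5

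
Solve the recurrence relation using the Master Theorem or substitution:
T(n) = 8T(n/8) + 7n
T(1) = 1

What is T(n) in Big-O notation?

By Master Theorem: a=8, b=8, f(n)=7n. Since log_8(8) = 1 and f(n) = Θ(n^1), Case 2 applies. T(n) = O(n log n).

Answer: O(n log n)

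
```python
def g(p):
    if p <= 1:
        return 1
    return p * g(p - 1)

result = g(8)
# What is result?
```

g(8) = 8 * 7 * 6 * 5 * 4 * 3 * 2 * 1 = 40320

Answer: 40320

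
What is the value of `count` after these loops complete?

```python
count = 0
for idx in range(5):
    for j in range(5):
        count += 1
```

5 * 5 = 25
`count` takes the values: 0 → 1 → 2 → 3 → 4 → 5 → 6 → 7 → 8 → 9 → 10 → 11 → 12 → 13 → 14 → 15 → 16 → 17 → 18 → 19 → 20 → 21 → 22 → 23 → 24 → 25

Answer: 25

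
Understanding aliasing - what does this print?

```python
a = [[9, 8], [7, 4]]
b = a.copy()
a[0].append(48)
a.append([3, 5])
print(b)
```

Key concept: shallow copy with nested lists.
Step by step:
`a = [[9, 8], [7, 4]]` → a = [[9, 8], [7, 4]]
`b = a.copy()` → b = [[9, 8], [7, 4]]
`a[0].append(48)` → a = [[9, 8, 48], [7, 4]]; b = [[9, 8, 48], [7, 4]]
`a.append([3, 5])` → a = [[9, 8, 48], [7, 4], [3, 5]]
`print(b)` → prints [[9, 8, 48], [7, 4]]

Answer: [[9, 8, 48], [7, 4]]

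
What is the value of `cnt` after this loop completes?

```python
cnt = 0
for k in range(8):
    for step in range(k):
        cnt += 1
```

Triangle number: 0+1+2+...+7
`cnt` takes the values: 0 → 1 → 2 → 3 → 4 → 5 → 6 → 7 → 8 → 9 → 10 → 11 → 12 → 13 → 14 → 15 → 16 → 17 → 18 → 19 → 20 → 21 → 22 → 23 → 24 → 25 → 26 → 27 → 28

Answer: 28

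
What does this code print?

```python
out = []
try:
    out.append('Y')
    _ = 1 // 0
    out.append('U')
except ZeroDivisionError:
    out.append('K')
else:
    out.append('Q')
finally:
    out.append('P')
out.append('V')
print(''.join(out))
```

Execution trace: 'Y' (try body) → 'K' (except ZeroDivisionError) → 'P' (finally) → 'V' (after the try/except). Output: YKPV

Answer: YKPV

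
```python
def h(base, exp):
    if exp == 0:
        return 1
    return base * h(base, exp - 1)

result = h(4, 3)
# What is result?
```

h(4, 3) = 4 * 4 * 4 = 64

Answer: 64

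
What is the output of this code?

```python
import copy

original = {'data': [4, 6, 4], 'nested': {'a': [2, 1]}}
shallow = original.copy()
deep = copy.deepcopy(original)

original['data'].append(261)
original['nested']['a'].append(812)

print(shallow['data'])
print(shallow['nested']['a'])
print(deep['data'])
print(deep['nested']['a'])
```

Key concept: comparing shallow vs deep copy.
Step by step:
`original = {'data': [4, 6, 4], 'nested': {'a': [2, 1]}}` → original = {'data': [4, 6, 4], 'nested': {'a': [2, 1]}}
`shallow = original.copy()` → shallow = {'data': [4, 6, 4], 'nested': {'a': [2, 1]}}
`deep = copy.deepcopy(original)` → deep = {'data': [4, 6, 4], 'nested': {'a': [2, 1]}}
`original['data'].append(261)` → original = {'data': [4, 6, 4, 261], 'nested': {'a': [2, 1]}}; shallow = {'data': [4, 6, 4, 261], 'nested': {'a': [2, 1]}}
`original['nested']['a'].append(812)` → original = {'data': [4, 6, 4, 261], 'nested': {'a': [2, 1, 812]}}; shallow = {'data': [4, 6, 4, 261], 'nested': {'a': [2, 1, 812]}}
`print(shallow['data'])` → prints [4, 6, 4, 261]
`print(shallow['nested']['a'])` → prints [2, 1, 812]
`print(deep['data'])` → prints [4, 6, 4]
`print(deep['nested']['a'])` → prints [2, 1]

Answer:
[4, 6, 4, 261]
[2, 1, 812]
[4, 6, 4]
[2, 1]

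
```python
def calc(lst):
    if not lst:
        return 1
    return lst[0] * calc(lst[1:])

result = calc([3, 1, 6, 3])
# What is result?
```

Product over [3, 1, 6, 3] = 3 * 1 * 6 * 3 = 54

Answer: 54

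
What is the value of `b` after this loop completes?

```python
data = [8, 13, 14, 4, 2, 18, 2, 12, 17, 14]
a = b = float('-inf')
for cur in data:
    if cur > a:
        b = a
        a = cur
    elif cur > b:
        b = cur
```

Second largest (with repeats) in [8, 13, 14, 4, 2, 18, 2, 12, 17, 14]
`b` takes the values: -inf → 8 → 13 → 14 → 17

Answer: 17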